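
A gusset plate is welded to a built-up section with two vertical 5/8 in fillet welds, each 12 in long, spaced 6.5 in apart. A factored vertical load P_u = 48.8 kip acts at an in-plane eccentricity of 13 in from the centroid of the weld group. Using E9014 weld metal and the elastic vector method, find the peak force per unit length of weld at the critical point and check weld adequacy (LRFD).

f_max ≈ 9.14 kip/in; adequate

E90XX → F_EXX = 90 ksi.
Total weld length L_w = 24 in. Treat welds as unit-width lines.
Polar moment about centroid: J = 2[d³/12 + d(b/2)²] = 2[12³/12 + 12×3.25²] = 541.5 in³.
Direct shear f_v = P/L_w = 48.8 / 24 = 2.033 kip/in (vertical).
Torsion M = P·e = 48.8 × 13 = 634.4 kip·in.
Critical point at (x, y) = (3.25, 6) from centroid. f_tx = M·y/J = 7.029 kip/in; f_ty = M·x/J = 3.808 kip/in.
Resultant f_max = √[f_tx² + (f_v + f_ty)²] = √[7.029² + (2.033 + 3.808)²] = 9.139 kip/in.
Capacity per unit length: φr_n = 0.75 × 0.6 × 90 × (0.707 × 0.625) = 17.9 kip/in.
9.139 ≤ 17.9 → adequate.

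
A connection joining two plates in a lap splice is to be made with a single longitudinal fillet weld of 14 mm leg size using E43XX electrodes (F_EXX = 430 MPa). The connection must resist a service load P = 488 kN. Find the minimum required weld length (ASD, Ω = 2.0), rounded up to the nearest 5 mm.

Throat t_e = 0.707 × 14 = 9.898 mm.
r_n/Ω = (0.6 × 430 × 9.898) / 2.0 = 1277 N/mm = 1.277 kN/mm.
L_req = P / (r_n/Ω) = 488 / 1.277 = 382.2 mm total.
Round up → use L = 385 mm.

L = 385 mm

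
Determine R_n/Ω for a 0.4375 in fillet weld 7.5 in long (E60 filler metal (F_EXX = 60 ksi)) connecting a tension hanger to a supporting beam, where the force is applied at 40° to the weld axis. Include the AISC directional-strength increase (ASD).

R_n/Ω ≈ 52.5 kip

t_e = 0.707 × 0.4375 = 0.3093 in; A_we = 0.3093 × 7.5 = 2.32 in².
Directional factor: 1.0 + 0.5 sin^1.5(40°) = 1.258.
F_nw = 0.6 × 60 × 1.258 = 45.28 ksi.
R_n/Ω = (45.28 × 2.32) / 2.0 = 52.52 kip.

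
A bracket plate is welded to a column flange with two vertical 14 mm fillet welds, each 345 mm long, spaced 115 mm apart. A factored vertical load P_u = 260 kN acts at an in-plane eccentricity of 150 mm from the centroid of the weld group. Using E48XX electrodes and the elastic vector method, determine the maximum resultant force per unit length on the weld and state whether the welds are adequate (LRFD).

f_max ≈ 965 N/mm; adequate

E48XX → F_EXX = 480 MPa.
Total weld length L_w = 690 mm. Treat welds as unit-width lines.
Polar moment about centroid: J = 2[d³/12 + d(b/2)²] = 2[345³/12 + 345×57.5²] = 9125000 mm³.
Direct shear f_v = P/L_w = 260×10³ / 690 = 376.8 N/mm (vertical).
Torsion M = P·e = 260×10³ × 150 = 39000000 N·mm.
Critical point at (x, y) = (57.5, 172.5) from centroid. f_tx = M·y/J = 737.2 N/mm; f_ty = M·x/J = 245.7 N/mm.
Resultant f_max = √[f_tx² + (f_v + f_ty)²] = √[737.2² + (376.8 + 245.7)²] = 964.9 N/mm.
Capacity per unit length: φr_n = 0.75 × 0.6 × 480 × (0.707 × 14) = 2138 N/mm.
964.9 ≤ 2138 → adequate.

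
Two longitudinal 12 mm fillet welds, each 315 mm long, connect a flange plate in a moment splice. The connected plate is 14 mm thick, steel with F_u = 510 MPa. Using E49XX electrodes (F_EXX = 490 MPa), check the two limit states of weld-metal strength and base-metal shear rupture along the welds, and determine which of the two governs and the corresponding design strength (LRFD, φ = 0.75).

t_e = 0.707 × 12 = 8.484 mm; L = 630 mm.
Weld metal: φR_n = 0.75 × 0.6 × 490 × 8.484 × 630 × 10⁻³ = 1179 kN.
Base metal (shear rupture): φR_n = 0.75 × 0.6 × 510 × 14 × 630 × 10⁻³ = 2024 kN.
Governing: weld metal.

φR_n ≈ 1180 kN (weld metal governs)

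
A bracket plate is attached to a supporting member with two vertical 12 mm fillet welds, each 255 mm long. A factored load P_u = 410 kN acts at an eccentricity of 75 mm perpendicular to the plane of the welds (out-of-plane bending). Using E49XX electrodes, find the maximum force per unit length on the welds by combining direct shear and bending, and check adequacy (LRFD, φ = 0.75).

E49XX → F_EXX = 490 MPa.
L_w = 2 × 255 = 510 mm; section modulus (unit throat) S = 2 × L²/6 = 21680 mm².
Direct shear f_v = P/L_w = 410×10³/510 = 803.9 N/mm.
Moment M = P × e = 410×10³ × 75 = 30750000 N·mm; bending f_b = M/S = 1419 N/mm.
f_max = √(f_v² + f_b²) = √(803.9² + 1419²) = 1631 N/mm.
φr_n = 0.75 × 0.6 × 490 × (0.707 × 12) = 1871 N/mm → adequate.

f_max ≈ 1630 N/mm; adequate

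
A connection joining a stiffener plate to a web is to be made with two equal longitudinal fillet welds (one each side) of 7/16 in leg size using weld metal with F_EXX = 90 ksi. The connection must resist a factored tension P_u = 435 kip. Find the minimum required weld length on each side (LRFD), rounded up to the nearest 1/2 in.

Throat t_e = 0.707 × 0.4375 = 0.3093 in.
φr_n = 0.75 × 0.6 × 90 × 0.3093 = 12.53 kip/in.
L_req = P_u / φr_n = 435 / 12.53 = 34.72 in total.
Per side: 34.72 / 2 = 17.36 in.
Round up → use L = 17.5 in on each side.

L = 17.5 in on each side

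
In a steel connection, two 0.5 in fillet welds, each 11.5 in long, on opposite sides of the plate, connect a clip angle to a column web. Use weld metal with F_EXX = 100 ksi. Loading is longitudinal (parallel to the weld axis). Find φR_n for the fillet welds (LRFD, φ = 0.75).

Effective throat t_e = 0.707 × 0.5 = 0.3535 in.
Total length L = 23 in; A_we = 0.3535 × 23 = 8.13 in².
F_nw = 0.6 F_EXX = 0.6 × 100 = 60 ksi.
φR_n = 0.75 × 60 × 8.13 = 365.9 kips.

φR_n ≈ 366 kips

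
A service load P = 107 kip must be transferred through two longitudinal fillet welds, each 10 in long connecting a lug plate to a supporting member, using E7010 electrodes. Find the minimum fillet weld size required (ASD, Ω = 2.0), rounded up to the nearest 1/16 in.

w = 3/8 in

E70XX → F_EXX = 70 ksi.
Total weld length L = 20 in.
Required throat t_e = P × Ω / (0.6 F_EXX × L) = 107 × 2.0 / (0.6 × 70 × 20) = 0.2548 in.
Required leg w = t_e / 0.707 = 0.3603 in → use 3/8 in.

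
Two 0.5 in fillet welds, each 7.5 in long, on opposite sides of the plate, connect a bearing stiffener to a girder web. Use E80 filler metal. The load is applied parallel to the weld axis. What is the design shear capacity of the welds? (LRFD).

E80XX → F_EXX = 80 ksi.
Effective throat t_e = 0.707 × 0.5 = 0.3535 in.
Total length L = 15 in; A_we = 0.3535 × 15 = 5.302 in².
F_nw = 0.6 F_EXX = 0.6 × 80 = 48 ksi.
φR_n = 0.75 × 48 × 5.302 = 190.9 kips.

φR_n ≈ 191 kips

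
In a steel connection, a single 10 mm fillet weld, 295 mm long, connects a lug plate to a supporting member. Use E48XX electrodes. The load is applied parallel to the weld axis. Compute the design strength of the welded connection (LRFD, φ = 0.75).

φR_n ≈ 451 kN

E48XX → F_EXX = 480 MPa.
Effective throat t_e = 0.707 × 10 = 7.07 mm.
Total length L = 295 mm; A_we = 7.07 × 295 = 2086 mm².
F_nw = 0.6 F_EXX = 0.6 × 480 = 288 MPa.
φR_n = 0.75 × 288 × 2086 × 10⁻³ = 450.5 kN.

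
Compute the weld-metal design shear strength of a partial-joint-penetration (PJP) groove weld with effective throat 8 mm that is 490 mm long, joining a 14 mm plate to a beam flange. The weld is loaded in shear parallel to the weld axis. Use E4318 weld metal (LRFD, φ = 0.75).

φR_n ≈ 759 kN

E43XX → F_EXX = 430 MPa.
Effective throat (given) t_e = 8 mm.
A_we = 8 × 490 = 3920 mm².
F_nw = 0.6 F_EXX = 258 MPa.
φR_n = 0.75 × 258 × 3920 × 10⁻³ = 758.5 kN.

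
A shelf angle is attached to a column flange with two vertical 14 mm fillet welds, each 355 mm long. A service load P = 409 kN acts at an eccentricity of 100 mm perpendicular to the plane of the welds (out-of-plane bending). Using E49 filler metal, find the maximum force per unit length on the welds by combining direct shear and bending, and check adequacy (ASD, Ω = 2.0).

f_max ≈ 1130 N/mm; adequate

E49XX → F_EXX = 490 MPa.
L_w = 2 × 355 = 710 mm; section modulus (unit throat) S = 2 × L²/6 = 42010 mm².
Direct shear f_v = P/L_w = 409×10³/710 = 576.1 N/mm.
Moment M = P × e = 409×10³ × 100 = 40900000 N·mm; bending f_b = M/S = 973.6 N/mm.
f_max = √(f_v² + f_b²) = √(576.1² + 973.6²) = 1131 N/mm.
r_n/Ω = (1/2.0) × 0.6 × 490 × (0.707 × 14) = 1455 N/mm → adequate.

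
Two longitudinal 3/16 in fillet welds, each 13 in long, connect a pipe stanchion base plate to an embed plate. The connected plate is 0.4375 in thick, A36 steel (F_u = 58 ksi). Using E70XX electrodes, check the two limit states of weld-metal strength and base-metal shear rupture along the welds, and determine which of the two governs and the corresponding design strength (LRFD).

E70XX → F_EXX = 70 ksi.
t_e = 0.707 × 0.1875 = 0.1326 in; L = 26 in.
Weld metal: φR_n = 0.75 × 0.6 × 70 × 0.1326 × 26 = 108.6 kips.
Base metal (shear rupture): φR_n = 0.75 × 0.6 × 58 × 0.4375 × 26 = 296.9 kips.
Governing: weld metal.

φR_n ≈ 109 kips (weld metal governs)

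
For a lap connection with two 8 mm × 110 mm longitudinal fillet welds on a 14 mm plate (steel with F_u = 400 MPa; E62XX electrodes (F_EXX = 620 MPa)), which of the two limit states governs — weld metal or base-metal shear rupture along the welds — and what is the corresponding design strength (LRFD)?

t_e = 0.707 × 8 = 5.656 mm; L = 220 mm.
Weld metal: φR_n = 0.75 × 0.6 × 620 × 5.656 × 220 × 10⁻³ = 347.2 kN.
Base metal (shear rupture): φR_n = 0.75 × 0.6 × 400 × 14 × 220 × 10⁻³ = 554.4 kN.
Governing: weld metal.

φR_n ≈ 347 kN (weld metal governs)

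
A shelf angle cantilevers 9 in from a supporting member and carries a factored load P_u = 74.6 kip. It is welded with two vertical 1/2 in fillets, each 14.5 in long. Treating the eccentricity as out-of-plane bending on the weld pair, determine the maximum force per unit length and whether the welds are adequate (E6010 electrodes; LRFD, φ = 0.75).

f_max ≈ 9.92 kip/in; NOT adequate

E60XX → F_EXX = 60 ksi.
L_w = 2 × 14.5 = 29 in; section modulus (unit throat) S = 2 × L²/6 = 70.08 in².
Direct shear f_v = P/L_w = 74.6/29 = 2.572 kip/in.
Moment M = P × e = 74.6 × 9 = 671.4 kip·in; bending f_b = M/S = 9.58 kip/in.
f_max = √(f_v² + f_b²) = √(2.572² + 9.58²) = 9.919 kip/in.
φr_n = 0.75 × 0.6 × 60 × (0.707 × 0.5) = 9.544 kip/in → NOT adequate.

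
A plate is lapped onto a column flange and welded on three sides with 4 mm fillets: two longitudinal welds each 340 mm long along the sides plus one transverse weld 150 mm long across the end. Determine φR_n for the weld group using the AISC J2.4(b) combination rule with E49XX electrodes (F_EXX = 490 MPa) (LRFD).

φR_n ≈ 518 kN

t_e = 0.707 × 4 = 2.828 mm.
R_nwl = 0.6 × 490 × 2.828 × 680 × 10⁻³ = 565.4 kN (longitudinal, 2 welds).
R_nwt = 0.6 × 490 × 2.828 × 150 × 10⁻³ = 124.7 kN (transverse, base value).
(i) R_nwl + R_nwt = 690.1 kN; (ii) 0.85 R_nwl + 1.5 R_nwt = 667.6 kN.
R_n = max = 690.1 kN [governs: (i)]; φR_n = 517.6 kN.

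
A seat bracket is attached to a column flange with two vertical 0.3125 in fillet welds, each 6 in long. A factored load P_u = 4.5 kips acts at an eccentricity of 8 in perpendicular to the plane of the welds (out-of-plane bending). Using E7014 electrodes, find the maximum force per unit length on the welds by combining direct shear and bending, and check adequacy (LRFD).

E70XX → F_EXX = 70 ksi.
L_w = 2 × 6 = 12 in; section modulus (unit throat) S = 2 × L²/6 = 12 in².
Direct shear f_v = P/L_w = 4.5/12 = 0.375 kip/in.
Moment M = P × e = 4.5 × 8 = 36 kip·in; bending f_b = M/S = 3 kip/in.
f_max = √(f_v² + f_b²) = √(0.375² + 3²) = 3.023 kip/in.
φr_n = 0.75 × 0.6 × 70 × (0.707 × 0.3125) = 6.96 kip/in → adequate.

f_max ≈ 3.02 kip/in; adequate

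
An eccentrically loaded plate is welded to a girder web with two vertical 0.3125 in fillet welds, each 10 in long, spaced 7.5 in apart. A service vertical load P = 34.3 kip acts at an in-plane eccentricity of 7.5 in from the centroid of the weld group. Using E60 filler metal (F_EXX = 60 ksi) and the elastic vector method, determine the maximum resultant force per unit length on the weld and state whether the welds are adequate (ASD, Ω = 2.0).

Total weld length L_w = 20 in. Treat welds as unit-width lines.
Polar moment about centroid: J = 2[d³/12 + d(b/2)²] = 2[10³/12 + 10×3.75²] = 447.9 in³.
Direct shear f_v = P/L_w = 34.3 / 20 = 1.715 kip/in (vertical).
Torsion M = P·e = 34.3 × 7.5 = 257.25 kip·in.
Critical point at (x, y) = (3.75, 5) from centroid. f_tx = M·y/J = 2.872 kip/in; f_ty = M·x/J = 2.154 kip/in.
Resultant f_max = √[f_tx² + (f_v + f_ty)²] = √[2.872² + (1.715 + 2.154)²] = 4.818 kip/in.
Capacity per unit length: r_n/Ω = (1/2.0) × 0.6 × 60 × (0.707 × 0.3125) = 3.977 kip/in.
4.818 > 3.977 → NOT adequate.

f_max ≈ 4.82 kip/in; NOT adequate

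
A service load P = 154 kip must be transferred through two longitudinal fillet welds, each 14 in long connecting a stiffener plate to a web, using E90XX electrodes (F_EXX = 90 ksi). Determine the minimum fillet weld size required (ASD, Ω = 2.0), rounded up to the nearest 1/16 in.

w = 5/16 in

Total weld length L = 28 in.
Required throat t_e = P × Ω / (0.6 F_EXX × L) = 154 × 2.0 / (0.6 × 90 × 28) = 0.2037 in.
Required leg w = t_e / 0.707 = 0.2881 in → use 5/16 in.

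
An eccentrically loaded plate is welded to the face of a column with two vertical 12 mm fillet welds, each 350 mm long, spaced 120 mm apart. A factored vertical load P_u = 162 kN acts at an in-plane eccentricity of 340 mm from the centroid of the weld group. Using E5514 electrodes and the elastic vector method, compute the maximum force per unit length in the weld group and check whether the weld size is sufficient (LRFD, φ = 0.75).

f_max ≈ 1150 N/mm; adequate

E55XX → F_EXX = 550 MPa.
Total weld length L_w = 700 mm. Treat welds as unit-width lines.
Polar moment about centroid: J = 2[d³/12 + d(b/2)²] = 2[350³/12 + 350×60²] = 9666000 mm³.
Direct shear f_v = P/L_w = 162×10³ / 700 = 231.4 N/mm (vertical).
Torsion M = P·e = 162×10³ × 340 = 55080000 N·mm.
Critical point at (x, y) = (60, 175) from centroid. f_tx = M·y/J = 997.2 N/mm; f_ty = M·x/J = 341.9 N/mm.
Resultant f_max = √[f_tx² + (f_v + f_ty)²] = √[997.2² + (231.4 + 341.9)²] = 1150 N/mm.
Capacity per unit length: φr_n = 0.75 × 0.6 × 550 × (0.707 × 12) = 2100 N/mm.
1150 ≤ 2100 → adequate.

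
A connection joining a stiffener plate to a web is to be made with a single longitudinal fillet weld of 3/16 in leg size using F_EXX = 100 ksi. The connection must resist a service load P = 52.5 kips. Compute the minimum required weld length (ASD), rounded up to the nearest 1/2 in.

L = 13.5 in

Throat t_e = 0.707 × 0.1875 = 0.1326 in.
r_n/Ω = (0.6 × 100 × 0.1326) / 2.0 = 3.977 kip/in.
L_req = P / (r_n/Ω) = 52.5 / 3.977 = 13.2 in total.
Round up → use L = 13.5 in.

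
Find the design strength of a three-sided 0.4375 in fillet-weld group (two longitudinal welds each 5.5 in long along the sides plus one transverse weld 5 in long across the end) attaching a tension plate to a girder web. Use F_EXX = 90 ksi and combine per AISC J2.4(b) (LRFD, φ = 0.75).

t_e = 0.707 × 0.4375 = 0.3093 in.
R_nwl = 0.6 × 90 × 0.3093 × 11 = 183.7 kip (longitudinal, 2 welds).
R_nwt = 0.6 × 90 × 0.3093 × 5 = 83.51 kip (transverse, base value).
(i) R_nwl + R_nwt = 267.2 kip; (ii) 0.85 R_nwl + 1.5 R_nwt = 281.4 kip.
R_n = max = 281.4 kip [governs: (ii)]; φR_n = 211.1 kip.

φR_n ≈ 211 kip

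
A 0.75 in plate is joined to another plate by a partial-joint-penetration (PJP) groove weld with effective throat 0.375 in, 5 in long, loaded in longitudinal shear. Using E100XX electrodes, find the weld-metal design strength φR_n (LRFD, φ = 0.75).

E100XX → F_EXX = 100 ksi.
Effective throat (given) t_e = 0.375 in.
A_we = 0.375 × 5 = 1.875 in².
F_nw = 0.6 F_EXX = 60 ksi.
φR_n = 0.75 × 60 × 1.875 = 84.38 kips.

φR_n ≈ 84.4 kips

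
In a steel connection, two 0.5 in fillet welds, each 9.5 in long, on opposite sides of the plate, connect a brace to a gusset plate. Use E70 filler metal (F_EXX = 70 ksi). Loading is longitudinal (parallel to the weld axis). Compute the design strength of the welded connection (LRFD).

φR_n ≈ 212 kips

Effective throat t_e = 0.707 × 0.5 = 0.3535 in.
Total length L = 19 in; A_we = 0.3535 × 19 = 6.716 in².
F_nw = 0.6 F_EXX = 0.6 × 70 = 42 ksi.
φR_n = 0.75 × 42 × 6.716 = 211.6 kips.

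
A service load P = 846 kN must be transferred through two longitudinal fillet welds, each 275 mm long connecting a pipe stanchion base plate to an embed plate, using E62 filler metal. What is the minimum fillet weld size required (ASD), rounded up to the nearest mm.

E62XX → F_EXX = 620 MPa.
Total weld length L = 550 mm.
Required throat t_e = P × Ω / (0.6 F_EXX × L) = 846 × 2.0 / (0.6 × 620 × 550 × 10⁻³) = 8.27 mm.
Required leg w = t_e / 0.707 = 11.7 mm → use 12 mm.

w = 12 mm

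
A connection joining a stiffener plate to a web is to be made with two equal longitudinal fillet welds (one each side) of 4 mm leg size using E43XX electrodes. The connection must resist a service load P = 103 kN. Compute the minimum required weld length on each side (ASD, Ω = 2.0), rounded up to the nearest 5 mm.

L = 145 mm on each side

E43XX → F_EXX = 430 MPa.
Throat t_e = 0.707 × 4 = 2.828 mm.
r_n/Ω = (0.6 × 430 × 2.828) / 2.0 = 364.8 N/mm = 0.3648 kN/mm.
L_req = P / (r_n/Ω) = 103 / 0.3648 = 282.3 mm total.
Per side: 282.3 / 2 = 141.2 mm.
Round up → use L = 145 mm on each side.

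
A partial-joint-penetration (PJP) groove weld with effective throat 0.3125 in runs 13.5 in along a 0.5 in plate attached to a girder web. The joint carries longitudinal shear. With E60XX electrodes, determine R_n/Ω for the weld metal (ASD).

R_n/Ω ≈ 75.9 kips

E60XX → F_EXX = 60 ksi.
Effective throat (given) t_e = 0.3125 in.
A_we = 0.3125 × 13.5 = 4.219 in².
F_nw = 0.6 F_EXX = 36 ksi.
R_n/Ω = (36 × 4.219) / 2.0 = 75.94 kips.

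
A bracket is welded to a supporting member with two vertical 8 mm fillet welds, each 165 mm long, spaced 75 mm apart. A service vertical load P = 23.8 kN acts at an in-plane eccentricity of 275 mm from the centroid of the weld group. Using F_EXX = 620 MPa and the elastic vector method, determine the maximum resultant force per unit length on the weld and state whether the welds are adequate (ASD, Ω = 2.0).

f_max ≈ 523 N/mm; adequate

Total weld length L_w = 330 mm. Treat welds as unit-width lines.
Polar moment about centroid: J = 2[d³/12 + d(b/2)²] = 2[165³/12 + 165×37.5²] = 1213000 mm³.
Direct shear f_v = P/L_w = 23.8×10³ / 330 = 72.12 N/mm (vertical).
Torsion M = P·e = 23.8×10³ × 275 = 6545000 N·mm.
Critical point at (x, y) = (37.5, 82.5) from centroid. f_tx = M·y/J = 445.2 N/mm; f_ty = M·x/J = 202.4 N/mm.
Resultant f_max = √[f_tx² + (f_v + f_ty)²] = √[445.2² + (72.12 + 202.4)²] = 523.1 N/mm.
Capacity per unit length: r_n/Ω = (1/2.0) × 0.6 × 620 × (0.707 × 8) = 1052 N/mm.
523.1 ≤ 1052 → adequate.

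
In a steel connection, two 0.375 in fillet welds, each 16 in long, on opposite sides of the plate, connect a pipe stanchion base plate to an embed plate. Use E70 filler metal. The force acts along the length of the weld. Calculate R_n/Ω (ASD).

E70XX → F_EXX = 70 ksi.
Effective throat t_e = 0.707 × 0.375 = 0.2651 in.
Total length L = 32 in; A_we = 0.2651 × 32 = 8.484 in².
F_nw = 0.6 F_EXX = 0.6 × 70 = 42 ksi.
R_n = 42 × 8.484 = 356.3 kip; R_n/Ω = 356.3/2.0 = 178.2 kip.

R_n/Ω ≈ 178 kip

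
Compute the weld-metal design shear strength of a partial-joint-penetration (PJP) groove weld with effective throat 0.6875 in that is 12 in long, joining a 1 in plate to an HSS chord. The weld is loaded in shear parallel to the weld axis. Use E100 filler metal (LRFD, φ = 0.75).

φR_n ≈ 371 kip

E100XX → F_EXX = 100 ksi.
Effective throat (given) t_e = 0.6875 in.
A_we = 0.6875 × 12 = 8.25 in².
F_nw = 0.6 F_EXX = 60 ksi.
φR_n = 0.75 × 60 × 8.25 = 371.2 kip.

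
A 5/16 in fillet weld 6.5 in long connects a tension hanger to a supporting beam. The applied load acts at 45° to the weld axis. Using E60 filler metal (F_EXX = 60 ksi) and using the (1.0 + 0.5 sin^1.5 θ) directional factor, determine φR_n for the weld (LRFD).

t_e = 0.707 × 0.3125 = 0.2209 in; A_we = 0.2209 × 6.5 = 1.436 in².
Directional factor: 1.0 + 0.5 sin^1.5(45°) = 1.297.
F_nw = 0.6 × 60 × 1.297 = 46.7 ksi.
φR_n = 0.75 × 46.7 × 1.436 = 50.3 kip.

φR_n ≈ 50.3 kip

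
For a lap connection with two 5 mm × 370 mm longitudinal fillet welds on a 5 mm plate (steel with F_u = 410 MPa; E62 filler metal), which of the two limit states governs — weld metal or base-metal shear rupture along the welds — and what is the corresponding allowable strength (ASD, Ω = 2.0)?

R_n/Ω ≈ 455 kN (base-metal shear rupture governs)

E62XX → F_EXX = 620 MPa.
t_e = 0.707 × 5 = 3.535 mm; L = 740 mm.
Weld metal: R_n/Ω = (1/2.0) × 0.6 × 620 × 3.535 × 740 × 10⁻³ = 486.6 kN.
Base metal (shear rupture): R_n/Ω = (1/2.0) × 0.6 × 410 × 5 × 740 × 10⁻³ = 455.1 kN.
Governing: base-metal shear rupture.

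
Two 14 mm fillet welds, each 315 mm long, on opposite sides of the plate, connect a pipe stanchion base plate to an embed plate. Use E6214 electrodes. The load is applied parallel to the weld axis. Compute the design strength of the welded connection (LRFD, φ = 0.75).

E62XX → F_EXX = 620 MPa.
Effective throat t_e = 0.707 × 14 = 9.898 mm.
Total length L = 630 mm; A_we = 9.898 × 630 = 6236 mm².
F_nw = 0.6 F_EXX = 0.6 × 620 = 372 MPa.
φR_n = 0.75 × 372 × 6236 × 10⁻³ = 1740 kN.

φR_n ≈ 1740 kN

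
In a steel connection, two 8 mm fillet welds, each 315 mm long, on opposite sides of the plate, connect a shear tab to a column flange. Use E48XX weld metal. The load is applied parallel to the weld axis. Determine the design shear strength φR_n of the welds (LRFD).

φR_n ≈ 770 kN

E48XX → F_EXX = 480 MPa.
Effective throat t_e = 0.707 × 8 = 5.656 mm.
Total length L = 630 mm; A_we = 5.656 × 630 = 3563 mm².
F_nw = 0.6 F_EXX = 0.6 × 480 = 288 MPa.
φR_n = 0.75 × 288 × 3563 × 10⁻³ = 769.7 kN.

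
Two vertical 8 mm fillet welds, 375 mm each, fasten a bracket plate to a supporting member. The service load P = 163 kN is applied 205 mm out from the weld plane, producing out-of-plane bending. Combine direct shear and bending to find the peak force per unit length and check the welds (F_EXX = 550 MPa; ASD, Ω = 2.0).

f_max ≈ 745 N/mm; adequate

L_w = 2 × 375 = 750 mm; section modulus (unit throat) S = 2 × L²/6 = 46880 mm².
Direct shear f_v = P/L_w = 163×10³/750 = 217.3 N/mm.
Moment M = P × e = 163×10³ × 205 = 33415000 N·mm; bending f_b = M/S = 712.9 N/mm.
f_max = √(f_v² + f_b²) = √(217.3² + 712.9²) = 745.2 N/mm.
r_n/Ω = (1/2.0) × 0.6 × 550 × (0.707 × 8) = 933.2 N/mm → adequate.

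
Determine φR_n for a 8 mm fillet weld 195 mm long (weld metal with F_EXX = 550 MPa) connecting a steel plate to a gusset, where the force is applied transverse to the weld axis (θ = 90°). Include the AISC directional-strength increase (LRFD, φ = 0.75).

t_e = 0.707 × 8 = 5.656 mm; A_we = 5.656 × 195 = 1103 mm².
Directional factor: 1.0 + 0.5 sin^1.5(90°) = 1.5.
F_nw = 0.6 × 550 × 1.5 = 495 MPa.
φR_n = 0.75 × 495 × 1103 × 10⁻³ = 409.5 kN.

φR_n ≈ 409 kN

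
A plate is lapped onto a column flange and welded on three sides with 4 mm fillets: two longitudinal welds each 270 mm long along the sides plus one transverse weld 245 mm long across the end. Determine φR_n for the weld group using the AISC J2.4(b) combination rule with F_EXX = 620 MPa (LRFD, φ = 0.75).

t_e = 0.707 × 4 = 2.828 mm.
R_nwl = 0.6 × 620 × 2.828 × 540 × 10⁻³ = 568.1 kN (longitudinal, 2 welds).
R_nwt = 0.6 × 620 × 2.828 × 245 × 10⁻³ = 257.7 kN (transverse, base value).
(i) R_nwl + R_nwt = 825.8 kN; (ii) 0.85 R_nwl + 1.5 R_nwt = 869.5 kN.
R_n = max = 869.5 kN [governs: (ii)]; φR_n = 652.1 kN.

φR_n ≈ 652 kN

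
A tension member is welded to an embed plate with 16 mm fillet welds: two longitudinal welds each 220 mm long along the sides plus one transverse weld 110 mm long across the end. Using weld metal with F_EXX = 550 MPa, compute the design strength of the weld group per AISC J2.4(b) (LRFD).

φR_n ≈ 1540 kN

t_e = 0.707 × 16 = 11.31 mm.
R_nwl = 0.6 × 550 × 11.31 × 440 × 10⁻³ = 1643 kN (longitudinal, 2 welds).
R_nwt = 0.6 × 550 × 11.31 × 110 × 10⁻³ = 410.6 kN (transverse, base value).
(i) R_nwl + R_nwt = 2053 kN; (ii) 0.85 R_nwl + 1.5 R_nwt = 2012 kN.
R_n = max = 2053 kN [governs: (i)]; φR_n = 1540 kN.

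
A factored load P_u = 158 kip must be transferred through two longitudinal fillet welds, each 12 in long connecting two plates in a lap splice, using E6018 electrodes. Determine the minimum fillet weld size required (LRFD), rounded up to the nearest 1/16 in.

E60XX → F_EXX = 60 ksi.
Total weld length L = 24 in.
Required throat t_e = P_u / (φ × 0.6 F_EXX × L) = 158 / (0.75 × 0.6 × 60 × 24) = 0.2438 in.
Required leg w = t_e / 0.707 = 0.3449 in → use 3/8 in.

w = 3/8 in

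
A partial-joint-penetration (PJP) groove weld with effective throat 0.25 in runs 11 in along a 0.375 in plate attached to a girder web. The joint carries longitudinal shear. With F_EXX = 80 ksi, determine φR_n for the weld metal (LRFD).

Effective throat (given) t_e = 0.25 in.
A_we = 0.25 × 11 = 2.75 in².
F_nw = 0.6 F_EXX = 48 ksi.
φR_n = 0.75 × 48 × 2.75 = 99 kips.

φR_n ≈ 99 kips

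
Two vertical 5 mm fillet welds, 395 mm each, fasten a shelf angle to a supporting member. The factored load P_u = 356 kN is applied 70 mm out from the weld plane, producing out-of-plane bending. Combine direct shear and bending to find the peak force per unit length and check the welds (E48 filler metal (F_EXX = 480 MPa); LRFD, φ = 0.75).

f_max ≈ 658 N/mm; adequate

L_w = 2 × 395 = 790 mm; section modulus (unit throat) S = 2 × L²/6 = 52010 mm².
Direct shear f_v = P/L_w = 356×10³/790 = 450.6 N/mm.
Moment M = P × e = 356×10³ × 70 = 24920000 N·mm; bending f_b = M/S = 479.2 N/mm.
f_max = √(f_v² + f_b²) = √(450.6² + 479.2²) = 657.8 N/mm.
φr_n = 0.75 × 0.6 × 480 × (0.707 × 5) = 763.6 N/mm → adequate.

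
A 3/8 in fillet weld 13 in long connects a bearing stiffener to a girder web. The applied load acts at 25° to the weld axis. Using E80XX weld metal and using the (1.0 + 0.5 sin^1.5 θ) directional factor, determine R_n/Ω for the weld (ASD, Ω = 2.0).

R_n/Ω ≈ 94.1 kips

E80XX → F_EXX = 80 ksi.
t_e = 0.707 × 0.375 = 0.2651 in; A_we = 0.2651 × 13 = 3.447 in².
Directional factor: 1.0 + 0.5 sin^1.5(25°) = 1.137.
F_nw = 0.6 × 80 × 1.137 = 54.59 ksi.
R_n/Ω = (54.59 × 3.447) / 2.0 = 94.08 kips.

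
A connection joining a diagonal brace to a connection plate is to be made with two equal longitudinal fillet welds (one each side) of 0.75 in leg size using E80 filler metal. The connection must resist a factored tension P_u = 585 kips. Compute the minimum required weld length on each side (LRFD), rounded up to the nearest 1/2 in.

E80XX → F_EXX = 80 ksi.
Throat t_e = 0.707 × 0.75 = 0.5302 in.
φr_n = 0.75 × 0.6 × 80 × 0.5302 = 19.09 kips/in.
L_req = P_u / φr_n = 585 / 19.09 = 30.65 in total.
Per side: 30.65 / 2 = 15.32 in.
Round up → use L = 15.5 in on each side.

L = 15.5 in on each side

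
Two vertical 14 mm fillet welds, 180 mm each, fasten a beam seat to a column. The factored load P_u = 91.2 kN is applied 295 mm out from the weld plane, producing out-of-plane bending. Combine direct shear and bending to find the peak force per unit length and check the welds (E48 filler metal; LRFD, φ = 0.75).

f_max ≈ 2500 N/mm; NOT adequate

E48XX → F_EXX = 480 MPa.
L_w = 2 × 180 = 360 mm; section modulus (unit throat) S = 2 × L²/6 = 10800 mm².
Direct shear f_v = P/L_w = 91.2×10³/360 = 253.3 N/mm.
Moment M = P × e = 91.2×10³ × 295 = 26904000 N·mm; bending f_b = M/S = 2491 N/mm.
f_max = √(f_v² + f_b²) = √(253.3² + 2491²) = 2504 N/mm.
φr_n = 0.75 × 0.6 × 480 × (0.707 × 14) = 2138 N/mm → NOT adequate.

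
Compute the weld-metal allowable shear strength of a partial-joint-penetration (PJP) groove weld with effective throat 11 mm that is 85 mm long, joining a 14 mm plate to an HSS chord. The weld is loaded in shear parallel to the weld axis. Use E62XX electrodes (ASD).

R_n/Ω ≈ 174 kN

E62XX → F_EXX = 620 MPa.
Effective throat (given) t_e = 11 mm.
A_we = 11 × 85 = 935 mm².
F_nw = 0.6 F_EXX = 372 MPa.
R_n/Ω = (372 × 935) / 2.0 × 10⁻³ = 173.9 kN.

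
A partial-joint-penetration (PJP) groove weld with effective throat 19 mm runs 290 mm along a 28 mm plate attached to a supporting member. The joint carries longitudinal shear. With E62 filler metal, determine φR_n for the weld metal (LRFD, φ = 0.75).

E62XX → F_EXX = 620 MPa.
Effective throat (given) t_e = 19 mm.
A_we = 19 × 290 = 5510 mm².
F_nw = 0.6 F_EXX = 372 MPa.
φR_n = 0.75 × 372 × 5510 × 10⁻³ = 1537 kN.

φR_n ≈ 1540 kN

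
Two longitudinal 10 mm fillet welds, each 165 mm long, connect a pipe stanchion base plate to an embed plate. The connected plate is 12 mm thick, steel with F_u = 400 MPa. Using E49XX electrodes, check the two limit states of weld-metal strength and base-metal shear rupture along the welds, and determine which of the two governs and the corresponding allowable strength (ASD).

R_n/Ω ≈ 343 kN (weld metal governs)

E49XX → F_EXX = 490 MPa.
t_e = 0.707 × 10 = 7.07 mm; L = 330 mm.
Weld metal: R_n/Ω = (1/2.0) × 0.6 × 490 × 7.07 × 330 × 10⁻³ = 343 kN.
Base metal (shear rupture): R_n/Ω = (1/2.0) × 0.6 × 400 × 12 × 330 × 10⁻³ = 475.2 kN.
Governing: weld metal.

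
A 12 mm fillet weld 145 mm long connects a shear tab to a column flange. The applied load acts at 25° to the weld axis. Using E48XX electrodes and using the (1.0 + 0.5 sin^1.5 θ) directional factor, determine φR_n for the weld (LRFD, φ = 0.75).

φR_n ≈ 302 kN

E48XX → F_EXX = 480 MPa.
t_e = 0.707 × 12 = 8.484 mm; A_we = 8.484 × 145 = 1230 mm².
Directional factor: 1.0 + 0.5 sin^1.5(25°) = 1.137.
F_nw = 0.6 × 480 × 1.137 = 327.6 MPa.
φR_n = 0.75 × 327.6 × 1230 × 10⁻³ = 302.2 kN.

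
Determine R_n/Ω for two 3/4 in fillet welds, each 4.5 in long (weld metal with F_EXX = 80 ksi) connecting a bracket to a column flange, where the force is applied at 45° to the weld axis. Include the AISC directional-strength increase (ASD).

t_e = 0.707 × 0.75 = 0.5302 in; A_we = 0.5302 × 9 = 4.772 in².
Directional factor: 1.0 + 0.5 sin^1.5(45°) = 1.297.
F_nw = 0.6 × 80 × 1.297 = 62.27 ksi.
R_n/Ω = (62.27 × 4.772) / 2.0 = 148.6 kips.

R_n/Ω ≈ 149 kips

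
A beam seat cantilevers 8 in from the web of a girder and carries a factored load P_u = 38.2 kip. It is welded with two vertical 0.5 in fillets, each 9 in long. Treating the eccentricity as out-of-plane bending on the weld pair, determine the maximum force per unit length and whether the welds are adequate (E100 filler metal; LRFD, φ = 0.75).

E100XX → F_EXX = 100 ksi.
L_w = 2 × 9 = 18 in; section modulus (unit throat) S = 2 × L²/6 = 27 in².
Direct shear f_v = P/L_w = 38.2/18 = 2.122 kip/in.
Moment M = P × e = 38.2 × 8 = 305.6 kip·in; bending f_b = M/S = 11.32 kip/in.
f_max = √(f_v² + f_b²) = √(2.122² + 11.32²) = 11.52 kip/in.
φr_n = 0.75 × 0.6 × 100 × (0.707 × 0.5) = 15.91 kip/in → adequate.

f_max ≈ 11.5 kip/in; adequate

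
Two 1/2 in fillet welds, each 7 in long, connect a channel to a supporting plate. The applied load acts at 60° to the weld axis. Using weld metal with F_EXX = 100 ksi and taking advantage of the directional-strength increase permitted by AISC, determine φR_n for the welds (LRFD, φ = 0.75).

φR_n ≈ 312 kips

t_e = 0.707 × 0.5 = 0.3535 in; A_we = 0.3535 × 14 = 4.949 in².
Directional factor: 1.0 + 0.5 sin^1.5(60°) = 1.403.
F_nw = 0.6 × 100 × 1.403 = 84.18 ksi.
φR_n = 0.75 × 84.18 × 4.949 = 312.4 kips.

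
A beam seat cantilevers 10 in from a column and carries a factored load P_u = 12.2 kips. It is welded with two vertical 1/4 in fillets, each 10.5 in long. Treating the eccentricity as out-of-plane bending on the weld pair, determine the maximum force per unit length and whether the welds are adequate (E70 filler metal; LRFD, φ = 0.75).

E70XX → F_EXX = 70 ksi.
L_w = 2 × 10.5 = 21 in; section modulus (unit throat) S = 2 × L²/6 = 36.75 in².
Direct shear f_v = P/L_w = 12.2/21 = 0.581 kip/in.
Moment M = P × e = 12.2 × 10 = 122 kip·in; bending f_b = M/S = 3.32 kip/in.
f_max = √(f_v² + f_b²) = √(0.581² + 3.32²) = 3.37 kip/in.
φr_n = 0.75 × 0.6 × 70 × (0.707 × 0.25) = 5.568 kip/in → adequate.

f_max ≈ 3.37 kip/in; adequate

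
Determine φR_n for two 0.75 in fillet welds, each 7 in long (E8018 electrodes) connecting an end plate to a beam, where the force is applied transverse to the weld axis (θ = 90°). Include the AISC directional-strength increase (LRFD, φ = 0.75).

E80XX → F_EXX = 80 ksi.
t_e = 0.707 × 0.75 = 0.5302 in; A_we = 0.5302 × 14 = 7.423 in².
Directional factor: 1.0 + 0.5 sin^1.5(90°) = 1.5.
F_nw = 0.6 × 80 × 1.5 = 72 ksi.
φR_n = 0.75 × 72 × 7.423 = 400.9 kip.

φR_n ≈ 401 kip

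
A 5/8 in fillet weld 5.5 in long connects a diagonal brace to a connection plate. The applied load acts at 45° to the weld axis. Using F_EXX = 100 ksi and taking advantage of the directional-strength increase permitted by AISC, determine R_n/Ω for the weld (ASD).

R_n/Ω ≈ 94.6 kip

t_e = 0.707 × 0.625 = 0.4419 in; A_we = 0.4419 × 5.5 = 2.43 in².
Directional factor: 1.0 + 0.5 sin^1.5(45°) = 1.297.
F_nw = 0.6 × 100 × 1.297 = 77.84 ksi.
R_n/Ω = (77.84 × 2.43) / 2.0 = 94.59 kip.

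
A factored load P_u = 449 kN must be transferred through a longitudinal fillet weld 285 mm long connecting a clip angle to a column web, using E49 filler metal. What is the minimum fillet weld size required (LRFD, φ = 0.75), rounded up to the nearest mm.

E49XX → F_EXX = 490 MPa.
Total weld length L = 285 mm.
Required throat t_e = P_u / (φ × 0.6 F_EXX × L) = 449 / (0.75 × 0.6 × 490 × 285 × 10⁻³) = 7.145 mm.
Required leg w = t_e / 0.707 = 10.11 mm → use 11 mm.

w = 11 mm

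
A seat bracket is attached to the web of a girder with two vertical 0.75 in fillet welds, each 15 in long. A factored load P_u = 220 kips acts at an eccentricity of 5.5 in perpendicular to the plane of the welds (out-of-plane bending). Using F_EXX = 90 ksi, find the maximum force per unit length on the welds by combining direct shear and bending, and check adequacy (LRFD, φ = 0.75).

f_max ≈ 17.7 kip/in; adequate

L_w = 2 × 15 = 30 in; section modulus (unit throat) S = 2 × L²/6 = 75 in².
Direct shear f_v = P/L_w = 220/30 = 7.333 kip/in.
Moment M = P × e = 220 × 5.5 = 1210 kip·in; bending f_b = M/S = 16.13 kip/in.
f_max = √(f_v² + f_b²) = √(7.333² + 16.13²) = 17.72 kip/in.
φr_n = 0.75 × 0.6 × 90 × (0.707 × 0.75) = 21.48 kip/in → adequate.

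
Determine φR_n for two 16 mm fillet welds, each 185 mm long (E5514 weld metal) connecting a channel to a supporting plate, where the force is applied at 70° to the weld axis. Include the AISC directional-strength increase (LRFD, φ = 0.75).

φR_n ≈ 1510 kN

E55XX → F_EXX = 550 MPa.
t_e = 0.707 × 16 = 11.31 mm; A_we = 11.31 × 370 = 4185 mm².
Directional factor: 1.0 + 0.5 sin^1.5(70°) = 1.455.
F_nw = 0.6 × 550 × 1.455 = 480.3 MPa.
φR_n = 0.75 × 480.3 × 4185 × 10⁻³ = 1508 kN.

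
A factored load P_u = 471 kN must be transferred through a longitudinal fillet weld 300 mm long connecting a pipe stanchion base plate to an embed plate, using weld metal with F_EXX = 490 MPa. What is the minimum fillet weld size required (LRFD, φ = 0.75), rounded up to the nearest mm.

w = 11 mm

Total weld length L = 300 mm.
Required throat t_e = P_u / (φ × 0.6 F_EXX × L) = 471 / (0.75 × 0.6 × 490 × 300 × 10⁻³) = 7.12 mm.
Required leg w = t_e / 0.707 = 10.07 mm → use 11 mm.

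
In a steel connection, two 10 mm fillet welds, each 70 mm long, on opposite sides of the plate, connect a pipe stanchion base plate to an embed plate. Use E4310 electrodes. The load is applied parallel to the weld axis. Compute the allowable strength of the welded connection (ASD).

R_n/Ω ≈ 128 kN

E43XX → F_EXX = 430 MPa.
Effective throat t_e = 0.707 × 10 = 7.07 mm.
Total length L = 140 mm; A_we = 7.07 × 140 = 989.8 mm².
F_nw = 0.6 F_EXX = 0.6 × 430 = 258 MPa.
R_n = 258 × 989.8 × 10⁻³ = 255.4 kN; R_n/Ω = 255.4/2.0 = 127.7 kN.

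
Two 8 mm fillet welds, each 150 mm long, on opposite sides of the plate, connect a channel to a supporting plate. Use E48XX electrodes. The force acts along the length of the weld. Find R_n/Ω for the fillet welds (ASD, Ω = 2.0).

R_n/Ω ≈ 244 kN

E48XX → F_EXX = 480 MPa.
Effective throat t_e = 0.707 × 8 = 5.656 mm.
Total length L = 300 mm; A_we = 5.656 × 300 = 1697 mm².
F_nw = 0.6 F_EXX = 0.6 × 480 = 288 MPa.
R_n = 288 × 1697 × 10⁻³ = 488.7 kN; R_n/Ω = 488.7/2.0 = 244.3 kN.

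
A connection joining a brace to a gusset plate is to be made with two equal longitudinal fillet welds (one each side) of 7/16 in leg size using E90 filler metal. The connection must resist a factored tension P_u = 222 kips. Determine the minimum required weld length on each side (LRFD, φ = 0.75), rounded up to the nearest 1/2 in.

E90XX → F_EXX = 90 ksi.
Throat t_e = 0.707 × 0.4375 = 0.3093 in.
φr_n = 0.75 × 0.6 × 90 × 0.3093 = 12.53 kips/in.
L_req = P_u / φr_n = 222 / 12.53 = 17.72 in total.
Per side: 17.72 / 2 = 8.861 in.
Round up → use L = 9 in on each side.

L = 9 in on each side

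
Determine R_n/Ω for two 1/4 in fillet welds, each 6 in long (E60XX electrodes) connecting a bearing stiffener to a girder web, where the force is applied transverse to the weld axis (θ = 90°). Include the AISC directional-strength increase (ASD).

R_n/Ω ≈ 57.3 kips

E60XX → F_EXX = 60 ksi.
t_e = 0.707 × 0.25 = 0.1767 in; A_we = 0.1767 × 12 = 2.121 in².
Directional factor: 1.0 + 0.5 sin^1.5(90°) = 1.5.
F_nw = 0.6 × 60 × 1.5 = 54 ksi.
R_n/Ω = (54 × 2.121) / 2.0 = 57.27 kips.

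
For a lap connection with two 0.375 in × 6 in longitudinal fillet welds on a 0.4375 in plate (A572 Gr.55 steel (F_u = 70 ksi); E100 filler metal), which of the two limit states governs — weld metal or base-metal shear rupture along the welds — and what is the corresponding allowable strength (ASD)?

R_n/Ω ≈ 95.4 kip (weld metal governs)

E100XX → F_EXX = 100 ksi.
t_e = 0.707 × 0.375 = 0.2651 in; L = 12 in.
Weld metal: R_n/Ω = (1/2.0) × 0.6 × 100 × 0.2651 × 12 = 95.45 kip.
Base metal (shear rupture): R_n/Ω = (1/2.0) × 0.6 × 70 × 0.4375 × 12 = 110.2 kip.
Governing: weld metal.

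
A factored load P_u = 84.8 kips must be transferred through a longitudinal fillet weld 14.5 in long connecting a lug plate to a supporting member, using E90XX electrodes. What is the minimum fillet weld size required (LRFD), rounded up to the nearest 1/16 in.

w = 1/4 in

E90XX → F_EXX = 90 ksi.
Total weld length L = 14.5 in.
Required throat t_e = P_u / (φ × 0.6 F_EXX × L) = 84.8 / (0.75 × 0.6 × 90 × 14.5) = 0.1444 in.
Required leg w = t_e / 0.707 = 0.2042 in → use 1/4 in.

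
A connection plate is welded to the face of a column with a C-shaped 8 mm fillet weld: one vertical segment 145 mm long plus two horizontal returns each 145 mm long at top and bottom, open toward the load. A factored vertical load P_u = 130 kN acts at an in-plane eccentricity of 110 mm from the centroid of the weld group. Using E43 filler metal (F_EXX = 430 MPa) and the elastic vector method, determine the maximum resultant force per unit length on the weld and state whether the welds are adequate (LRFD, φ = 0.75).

Total weld length L_w = 435 mm. Treat welds as unit-width lines.
Centroid: x̄ = 2×145×72.5 / 435 = 48.33 mm from the vertical weld.
Polar moment about centroid: J = I_x + I_y = [145³/12 + 2×145×72.5²] + [145×48.33² + 2(145³/12 + 145×24.17²)] = 2795000 mm³.
Direct shear f_v = P/L_w = 130×10³ / 435 = 298.9 N/mm (vertical).
Torsion M = P·e = 130×10³ × 110 = 14300000 N·mm.
Critical point at (x, y) = (96.67, 72.5) from centroid. f_tx = M·y/J = 371 N/mm; f_ty = M·x/J = 494.6 N/mm.
Resultant f_max = √[f_tx² + (f_v + f_ty)²] = √[371² + (298.9 + 494.6)²] = 875.9 N/mm.
Capacity per unit length: φr_n = 0.75 × 0.6 × 430 × (0.707 × 8) = 1094 N/mm.
875.9 ≤ 1094 → adequate.

f_max ≈ 876 N/mm; adequate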